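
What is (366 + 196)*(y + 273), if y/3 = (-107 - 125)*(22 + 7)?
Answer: -11189982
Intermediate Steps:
y = -20184 (y = 3*((-107 - 125)*(22 + 7)) = 3*(-232*29) = 3*(-6728) = -20184)
(366 + 196)*(y + 273) = (366 + 196)*(-20184 + 273) = 562*(-19911) = -11189982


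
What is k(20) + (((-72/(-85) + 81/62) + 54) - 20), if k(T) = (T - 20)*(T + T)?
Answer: 190529/5270 ≈ 36.154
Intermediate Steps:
k(T) = 2*T*(-20 + T) (k(T) = (-20 + T)*(2*T) = 2*T*(-20 + T))
k(20) + (((-72/(-85) + 81/62) + 54) - 20) = 2*20*(-20 + 20) + (((-72/(-85) + 81/62) + 54) - 20) = 2*20*0 + (((-72*(-1/85) + 81*(1/62)) + 54) - 20) = 0 + (((72/85 + 81/62) + 54) - 20) = 0 + ((11349/5270 + 54) - 20) = 0 + (295929/5270 - 20) = 0 + 190529/5270 = 190529/5270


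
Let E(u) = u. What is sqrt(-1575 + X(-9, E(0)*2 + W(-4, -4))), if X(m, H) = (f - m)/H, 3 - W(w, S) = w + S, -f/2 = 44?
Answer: 2*I*sqrt(47861)/11 ≈ 39.777*I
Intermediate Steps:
f = -88 (f = -2*44 = -88)
W(w, S) = 3 - S - w (W(w, S) = 3 - (w + S) = 3 - (S + w) = 3 + (-S - w) = 3 - S - w)
X(m, H) = (-88 - m)/H
sqrt(-1575 + X(-9, E(0)*2 + W(-4, -4))) = sqrt(-1575 + (-88 - 1*(-9))/(0*2 + (3 - 1*(-4) - 1*(-4)))) = sqrt(-1575 + (-88 + 9)/(0 + (3 + 4 + 4))) = sqrt(-1575 - 79/(0 + 11)) = sqrt(-1575 - 79/11) = sqrt(-17404/11) = 2*I*sqrt(47861)/11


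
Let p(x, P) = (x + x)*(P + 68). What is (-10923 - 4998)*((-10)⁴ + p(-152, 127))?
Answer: 784586880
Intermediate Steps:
p(x, P) = 2*x*(68 + P) (p(x, P) = (2*x)*(68 + P) = 2*x*(68 + P))
(-10923 - 4998)*((-10)⁴ + p(-152, 127)) = (-10923 - 4998)*((-10)⁴ + 2*(-152)*(68 + 127)) = -15921*(10000 + 2*(-152)*195) = -15921*(10000 - 59280) = -15921*(-49280) = 784586880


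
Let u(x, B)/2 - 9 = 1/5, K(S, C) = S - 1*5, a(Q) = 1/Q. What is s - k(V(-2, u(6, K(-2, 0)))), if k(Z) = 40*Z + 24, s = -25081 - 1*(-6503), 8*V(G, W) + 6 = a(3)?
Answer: -55721/3 ≈ -18574.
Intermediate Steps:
a(Q) = 1/Q
K(S, C) = -5 + S (K(S, C) = S - 5 = -5 + S)
u(x, B) = 92/5 (u(x, B) = 18 + 2*(1/5) = 18 + 2/5 = 92/5)
V(G, W) = -17/24 (V(G, W) = -3/4 + (1/8)/3 = -3/4 + (1/8)*(1/3) = -3/4 + 1/24 = -17/24)
s = -18578 (s = -25081 + 6503 = -18578)
k(Z) = 24 + 40*Z
s - k(V(-2, u(6, K(-2, 0)))) = -18578 - (24 + 40*(-17/24)) = -18578 - (24 - 85/3) = -18578 - 1*(-13/3) = -18578 + 13/3 = -55721/3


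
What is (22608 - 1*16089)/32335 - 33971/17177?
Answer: -986475422/555418295 ≈ -1.7761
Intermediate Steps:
(22608 - 1*16089)/32335 - 33971/17177 = (22608 - 16089)*(1/32335) - 33971*1/17177 = 6519*(1/32335) - 33971/17177 = 6519/32335 - 33971/17177 = -986475422/555418295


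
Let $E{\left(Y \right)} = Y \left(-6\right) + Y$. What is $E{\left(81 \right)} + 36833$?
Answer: $36428$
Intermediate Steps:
$E{\left(Y \right)} = - 5 Y$ ($E{\left(Y \right)} = - 6 Y + Y = - 5 Y$)
$E{\left(81 \right)} + 36833 = \left(-5\right) 81 + 36833 = -405 + 36833 = 36428$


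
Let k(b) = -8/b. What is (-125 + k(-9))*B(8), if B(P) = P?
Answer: -8936/9 ≈ -992.89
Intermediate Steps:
(-125 + k(-9))*B(8) = (-125 - 8/(-9))*8 = (-125 - 8*(-1/9))*8 = (-125 + 8/9)*8 = -1117/9*8 = -8936/9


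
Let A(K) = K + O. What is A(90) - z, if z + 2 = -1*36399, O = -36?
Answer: 36455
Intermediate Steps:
z = -36401 (z = -2 - 1*36399 = -2 - 36399 = -36401)
A(K) = -36 + K (A(K) = K - 36 = -36 + K)
A(90) - z = (-36 + 90) - 1*(-36401) = 54 + 36401 = 36455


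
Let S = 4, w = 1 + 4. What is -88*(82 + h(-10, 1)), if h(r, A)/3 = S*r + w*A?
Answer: 2024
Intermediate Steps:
w = 5
h(r, A) = 12*r + 15*A (h(r, A) = 3*(4*r + 5*A) = 12*r + 15*A)
-88*(82 + h(-10, 1)) = -88*(82 + (12*(-10) + 15*1)) = -88*(82 + (-120 + 15)) = -88*(82 - 105) = -88*(-23) = 2024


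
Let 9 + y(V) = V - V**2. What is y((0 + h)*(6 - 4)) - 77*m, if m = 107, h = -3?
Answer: -8290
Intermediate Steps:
y(V) = -9 + V - V**2 (y(V) = -9 + (V - V**2) = -9 + V - V**2)
y((0 + h)*(6 - 4)) - 77*m = (-9 + (0 - 3)*(6 - 4) - ((0 - 3)*(6 - 4))**2) - 77*107 = (-9 - 3*2 - (-3*2)**2) - 8239 = (-9 - 6 - 1*(-6)**2) - 8239 = (-9 - 6 - 1*36) - 8239 = (-9 - 6 - 36) - 8239 = -51 - 8239 = -8290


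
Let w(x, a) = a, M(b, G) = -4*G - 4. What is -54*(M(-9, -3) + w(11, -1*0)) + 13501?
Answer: 13069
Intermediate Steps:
M(b, G) = -4 - 4*G
-54*(M(-9, -3) + w(11, -1*0)) + 13501 = -54*((-4 - 4*(-3)) - 1*0) + 13501 = -54*((-4 + 12) + 0) + 13501 = -54*(8 + 0) + 13501 = -54*8 + 13501 = -432 + 13501 = 13069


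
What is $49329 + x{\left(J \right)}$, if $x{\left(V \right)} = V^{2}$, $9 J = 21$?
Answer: $\frac{444010}{9} \approx 49334.0$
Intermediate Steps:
$J = \frac{7}{3}$ ($J = \frac{1}{9} \cdot 21 = \frac{7}{3} \approx 2.3333$)
$49329 + x{\left(J \right)} = 49329 + \left(\frac{7}{3}\right)^{2} = 49329 + \frac{49}{9} = \frac{444010}{9}$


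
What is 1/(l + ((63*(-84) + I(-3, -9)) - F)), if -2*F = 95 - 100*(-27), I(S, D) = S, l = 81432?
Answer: 2/155069 ≈ 1.2897e-5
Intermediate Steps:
F = -2795/2 (F = -(95 - 100*(-27))/2 = -(95 + 2700)/2 = -½*2795 = -2795/2 ≈ -1397.5)
1/(l + ((63*(-84) + I(-3, -9)) - F)) = 1/(81432 + ((63*(-84) - 3) - 1*(-2795/2))) = 1/(81432 + ((-5292 - 3) + 2795/2)) = 1/(81432 + (-5295 + 2795/2)) = 1/(81432 - 7795/2) = 1/(155069/2) = 2/155069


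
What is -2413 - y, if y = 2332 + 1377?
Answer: -6122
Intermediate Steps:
y = 3709
-2413 - y = -2413 - 1*3709 = -2413 - 3709 = -6122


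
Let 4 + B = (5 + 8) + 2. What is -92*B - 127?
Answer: -1139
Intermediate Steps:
B = 11 (B = -4 + ((5 + 8) + 2) = -4 + (13 + 2) = -4 + 15 = 11)
-92*B - 127 = -92*11 - 127 = -1012 - 127 = -1139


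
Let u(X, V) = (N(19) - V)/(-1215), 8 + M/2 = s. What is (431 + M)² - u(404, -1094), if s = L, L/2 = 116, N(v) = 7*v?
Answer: 312920014/405 ≈ 7.7264e+5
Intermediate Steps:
L = 232 (L = 2*116 = 232)
s = 232
M = 448 (M = -16 + 2*232 = -16 + 464 = 448)
u(X, V) = -133/1215 + V/1215 (u(X, V) = (7*19 - V)/(-1215) = (133 - V)*(-1/1215) = -133/1215 + V/1215)
(431 + M)² - u(404, -1094) = (431 + 448)² - (-133/1215 + (1/1215)*(-1094)) = 879² - (-133/1215 - 1094/1215) = 772641 - 1*(-409/405) = 772641 + 409/405 = 312920014/405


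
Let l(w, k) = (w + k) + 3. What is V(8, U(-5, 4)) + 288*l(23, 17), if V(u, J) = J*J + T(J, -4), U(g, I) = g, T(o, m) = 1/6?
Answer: 74455/6 ≈ 12409.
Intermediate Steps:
T(o, m) = ⅙
V(u, J) = ⅙ + J² (V(u, J) = J*J + ⅙ = J² + ⅙ = ⅙ + J²)
l(w, k) = 3 + k + w (l(w, k) = (k + w) + 3 = 3 + k + w)
V(8, U(-5, 4)) + 288*l(23, 17) = (⅙ + (-5)²) + 288*(3 + 17 + 23) = (⅙ + 25) + 288*43 = 151/6 + 12384 = 74455/6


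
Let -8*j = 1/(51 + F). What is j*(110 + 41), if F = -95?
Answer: 151/352 ≈ 0.42898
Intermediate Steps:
j = 1/352 (j = -1/(8*(51 - 95)) = -⅛/(-44) = -⅛*(-1/44) = 1/352 ≈ 0.0028409)
j*(110 + 41) = (110 + 41)/352 = (1/352)*151 = 151/352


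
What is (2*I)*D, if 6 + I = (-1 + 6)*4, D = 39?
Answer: 1092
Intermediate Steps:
I = 14 (I = -6 + (-1 + 6)*4 = -6 + 5*4 = -6 + 20 = 14)
(2*I)*D = (2*14)*39 = 28*39 = 1092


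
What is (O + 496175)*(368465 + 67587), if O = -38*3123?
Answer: 164610066052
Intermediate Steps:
O = -118674
(O + 496175)*(368465 + 67587) = (-118674 + 496175)*(368465 + 67587) = 377501*436052 = 164610066052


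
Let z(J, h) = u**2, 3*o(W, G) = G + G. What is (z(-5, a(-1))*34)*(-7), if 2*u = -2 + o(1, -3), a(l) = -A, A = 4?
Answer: -952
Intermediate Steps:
o(W, G) = 2*G/3 (o(W, G) = (G + G)/3 = (2*G)/3 = 2*G/3)
a(l) = -4 (a(l) = -1*4 = -4)
u = -2 (u = (-2 + (2/3)*(-3))/2 = (-2 - 2)/2 = (1/2)*(-4) = -2)
z(J, h) = 4 (z(J, h) = (-2)**2 = 4)
(z(-5, a(-1))*34)*(-7) = (4*34)*(-7) = 136*(-7) = -952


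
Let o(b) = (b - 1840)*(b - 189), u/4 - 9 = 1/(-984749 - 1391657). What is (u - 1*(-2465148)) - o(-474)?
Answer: 1106219369404/1188203 ≈ 9.3100e+5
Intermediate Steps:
u = 42775306/1188203 (u = 36 + 4/(-984749 - 1391657) = 36 + 4/(-2376406) = 36 + 4*(-1/2376406) = 36 - 2/1188203 = 42775306/1188203 ≈ 36.000)
o(b) = (-1840 + b)*(-189 + b)
(u - 1*(-2465148)) - o(-474) = (42775306/1188203 - 1*(-2465148)) - (347760 + (-474)² - 2029*(-474)) = (42775306/1188203 + 2465148) - (347760 + 224676 + 961746) = 2929139024350/1188203 - 1*1534182 = 2929139024350/1188203 - 1534182 = 1106219369404/1188203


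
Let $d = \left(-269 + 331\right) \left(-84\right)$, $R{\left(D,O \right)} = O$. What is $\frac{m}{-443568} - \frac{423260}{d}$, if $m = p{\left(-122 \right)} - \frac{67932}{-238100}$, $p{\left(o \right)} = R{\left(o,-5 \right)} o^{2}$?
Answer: $\frac{155535658232063}{1909844862800} \approx 81.439$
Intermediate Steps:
$p{\left(o \right)} = - 5 o^{2}$
$m = - \frac{4429833517}{59525}$ ($m = - 5 \left(-122\right)^{2} - \frac{67932}{-238100} = \left(-5\right) 14884 - 67932 \left(- \frac{1}{238100}\right) = -74420 - - \frac{16983}{59525} = -74420 + \frac{16983}{59525} = - \frac{4429833517}{59525} \approx -74420.0$)
$d = -5208$ ($d = 62 \left(-84\right) = -5208$)
$\frac{m}{-443568} - \frac{423260}{d} = - \frac{4429833517}{59525 \left(-443568\right)} - \frac{423260}{-5208} = \left(- \frac{4429833517}{59525}\right) \left(- \frac{1}{443568}\right) - - \frac{105815}{1302} = \frac{4429833517}{26403385200} + \frac{105815}{1302} = \frac{155535658232063}{1909844862800}$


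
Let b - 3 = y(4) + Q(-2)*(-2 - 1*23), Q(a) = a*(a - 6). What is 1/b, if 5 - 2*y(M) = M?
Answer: -2/793 ≈ -0.0025221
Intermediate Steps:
Q(a) = a*(-6 + a)
y(M) = 5/2 - M/2
b = -793/2 (b = 3 + ((5/2 - ½*4) + (-2*(-6 - 2))*(-2 - 1*23)) = 3 + ((5/2 - 2) + (-2*(-8))*(-2 - 23)) = 3 + (½ + 16*(-25)) = 3 + (½ - 400) = 3 - 799/2 = -793/2 ≈ -396.50)
1/b = 1/(-793/2) = -2/793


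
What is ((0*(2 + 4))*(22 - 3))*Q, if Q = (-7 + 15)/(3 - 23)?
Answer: 0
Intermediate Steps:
Q = -⅖ (Q = 8/(-20) = 8*(-1/20) = -⅖ ≈ -0.40000)
((0*(2 + 4))*(22 - 3))*Q = ((0*(2 + 4))*(22 - 3))*(-⅖) = ((0*6)*19)*(-⅖) = (0*19)*(-⅖) = 0*(-⅖) = 0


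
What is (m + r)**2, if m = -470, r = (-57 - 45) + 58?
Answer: 264196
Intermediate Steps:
r = -44 (r = -102 + 58 = -44)
(m + r)**2 = (-470 - 44)**2 = (-514)**2 = 264196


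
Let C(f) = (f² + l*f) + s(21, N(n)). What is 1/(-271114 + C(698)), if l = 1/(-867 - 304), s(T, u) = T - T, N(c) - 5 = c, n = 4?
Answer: 1171/253040692 ≈ 4.6277e-6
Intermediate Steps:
N(c) = 5 + c
s(T, u) = 0
l = -1/1171 (l = 1/(-1171) = -1/1171 ≈ -0.00085397)
C(f) = f² - f/1171 (C(f) = (f² - f/1171) + 0 = f² - f/1171)
1/(-271114 + C(698)) = 1/(-271114 + 698*(-1/1171 + 698)) = 1/(-271114 + 698*(817357/1171)) = 1/(-271114 + 570515186/1171) = 1/(253040692/1171) = 1171/253040692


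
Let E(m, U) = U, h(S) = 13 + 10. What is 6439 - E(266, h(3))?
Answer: 6416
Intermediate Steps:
h(S) = 23
6439 - E(266, h(3)) = 6439 - 1*23 = 6439 - 23 = 6416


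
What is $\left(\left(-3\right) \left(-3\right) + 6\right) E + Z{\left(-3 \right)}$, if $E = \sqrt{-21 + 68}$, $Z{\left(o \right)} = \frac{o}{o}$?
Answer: $1 + 15 \sqrt{47} \approx 103.83$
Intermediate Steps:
$Z{\left(o \right)} = 1$
$E = \sqrt{47} \approx 6.8557$
$\left(\left(-3\right) \left(-3\right) + 6\right) E + Z{\left(-3 \right)} = \left(\left(-3\right) \left(-3\right) + 6\right) \sqrt{47} + 1 = \left(9 + 6\right) \sqrt{47} + 1 = 15 \sqrt{47} + 1 = 1 + 15 \sqrt{47}$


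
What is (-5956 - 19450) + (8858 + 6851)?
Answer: -9697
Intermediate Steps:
(-5956 - 19450) + (8858 + 6851) = -25406 + 15709 = -9697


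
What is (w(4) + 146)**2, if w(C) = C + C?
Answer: 23716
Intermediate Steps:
w(C) = 2*C
(w(4) + 146)**2 = (2*4 + 146)**2 = (8 + 146)**2 = 154**2 = 23716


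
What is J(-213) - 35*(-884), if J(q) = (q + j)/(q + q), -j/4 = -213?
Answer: 61877/2 ≈ 30939.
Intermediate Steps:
j = 852 (j = -4*(-213) = 852)
J(q) = (852 + q)/(2*q) (J(q) = (q + 852)/(q + q) = (852 + q)/((2*q)) = (852 + q)*(1/(2*q)) = (852 + q)/(2*q))
J(-213) - 35*(-884) = (½)*(852 - 213)/(-213) - 35*(-884) = (½)*(-1/213)*639 - 1*(-30940) = -3/2 + 30940 = 61877/2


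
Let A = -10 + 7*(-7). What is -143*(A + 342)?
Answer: -40469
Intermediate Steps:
A = -59 (A = -10 - 49 = -59)
-143*(A + 342) = -143*(-59 + 342) = -143*283 = -40469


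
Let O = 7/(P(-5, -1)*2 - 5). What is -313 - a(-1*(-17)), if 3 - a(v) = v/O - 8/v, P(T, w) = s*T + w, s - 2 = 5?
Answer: -8559/17 ≈ -503.47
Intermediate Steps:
s = 7 (s = 2 + 5 = 7)
P(T, w) = w + 7*T (P(T, w) = 7*T + w = w + 7*T)
O = -1/11 (O = 7/((-1 + 7*(-5))*2 - 5) = 7/((-1 - 35)*2 - 5) = 7/(-36*2 - 5) = 7/(-72 - 5) = 7/(-77) = 7*(-1/77) = -1/11 ≈ -0.090909)
a(v) = 3 + 8/v + 11*v (a(v) = 3 - (v/(-1/11) - 8/v) = 3 - (v*(-11) - 8/v) = 3 - (-11*v - 8/v) = 3 + (8/v + 11*v) = 3 + 8/v + 11*v)
-313 - a(-1*(-17)) = -313 - (3 + 8/((-1*(-17))) + 11*(-1*(-17))) = -313 - (3 + 8/17 + 11*17) = -313 - (3 + 8*(1/17) + 187) = -313 - (3 + 8/17 + 187) = -313 - 1*3238/17 = -313 - 3238/17 = -8559/17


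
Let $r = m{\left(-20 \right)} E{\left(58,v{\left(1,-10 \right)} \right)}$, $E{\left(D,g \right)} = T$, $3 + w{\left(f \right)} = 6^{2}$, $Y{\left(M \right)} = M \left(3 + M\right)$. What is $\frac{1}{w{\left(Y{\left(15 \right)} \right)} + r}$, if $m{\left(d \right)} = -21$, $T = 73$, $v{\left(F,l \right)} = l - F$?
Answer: $- \frac{1}{1500} \approx -0.00066667$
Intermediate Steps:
$w{\left(f \right)} = 33$ ($w{\left(f \right)} = -3 + 6^{2} = -3 + 36 = 33$)
$E{\left(D,g \right)} = 73$
$r = -1533$ ($r = \left(-21\right) 73 = -1533$)
$\frac{1}{w{\left(Y{\left(15 \right)} \right)} + r} = \frac{1}{33 - 1533} = \frac{1}{-1500} = - \frac{1}{1500}$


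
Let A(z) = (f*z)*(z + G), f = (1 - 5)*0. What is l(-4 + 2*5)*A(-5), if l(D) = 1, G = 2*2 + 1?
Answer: 0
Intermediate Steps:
G = 5 (G = 4 + 1 = 5)
f = 0 (f = -4*0 = 0)
A(z) = 0 (A(z) = (0*z)*(z + 5) = 0*(5 + z) = 0)
l(-4 + 2*5)*A(-5) = 1*0 = 0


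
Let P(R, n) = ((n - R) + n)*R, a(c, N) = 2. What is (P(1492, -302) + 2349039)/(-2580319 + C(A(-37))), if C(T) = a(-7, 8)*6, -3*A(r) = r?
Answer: 778193/2580307 ≈ 0.30159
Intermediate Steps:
A(r) = -r/3
P(R, n) = R*(-R + 2*n) (P(R, n) = (-R + 2*n)*R = R*(-R + 2*n))
C(T) = 12 (C(T) = 2*6 = 12)
(P(1492, -302) + 2349039)/(-2580319 + C(A(-37))) = (1492*(-1*1492 + 2*(-302)) + 2349039)/(-2580319 + 12) = (1492*(-1492 - 604) + 2349039)/(-2580307) = (1492*(-2096) + 2349039)*(-1/2580307) = (-3127232 + 2349039)*(-1/2580307) = -778193*(-1/2580307) = 778193/2580307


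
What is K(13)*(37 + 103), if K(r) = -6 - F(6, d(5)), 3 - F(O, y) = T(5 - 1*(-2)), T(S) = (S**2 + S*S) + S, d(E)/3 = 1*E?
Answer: 13440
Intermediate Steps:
d(E) = 3*E (d(E) = 3*(1*E) = 3*E)
T(S) = S + 2*S**2 (T(S) = (S**2 + S**2) + S = 2*S**2 + S = S + 2*S**2)
F(O, y) = -102 (F(O, y) = 3 - (5 - 1*(-2))*(1 + 2*(5 - 1*(-2))) = 3 - (5 + 2)*(1 + 2*(5 + 2)) = 3 - 7*(1 + 2*7) = 3 - 7*(1 + 14) = 3 - 7*15 = 3 - 1*105 = 3 - 105 = -102)
K(r) = 96 (K(r) = -6 - 1*(-102) = -6 + 102 = 96)
K(13)*(37 + 103) = 96*(37 + 103) = 96*140 = 13440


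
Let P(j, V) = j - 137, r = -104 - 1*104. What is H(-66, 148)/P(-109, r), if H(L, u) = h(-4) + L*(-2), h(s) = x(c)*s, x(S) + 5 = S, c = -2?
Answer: -80/123 ≈ -0.65041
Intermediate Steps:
x(S) = -5 + S
r = -208 (r = -104 - 104 = -208)
P(j, V) = -137 + j
h(s) = -7*s (h(s) = (-5 - 2)*s = -7*s)
H(L, u) = 28 - 2*L (H(L, u) = -7*(-4) + L*(-2) = 28 - 2*L)
H(-66, 148)/P(-109, r) = (28 - 2*(-66))/(-137 - 109) = (28 + 132)/(-246) = 160*(-1/246) = -80/123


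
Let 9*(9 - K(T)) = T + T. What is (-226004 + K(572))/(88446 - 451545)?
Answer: 185009/297081 ≈ 0.62276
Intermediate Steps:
K(T) = 9 - 2*T/9 (K(T) = 9 - (T + T)/9 = 9 - 2*T/9)
(-226004 + K(572))/(88446 - 451545) = (-226004 + (9 - 2/9*572))/(88446 - 451545) = (-226004 + (9 - 1144/9))/(-363099) = (-226004 - 1063/9)*(-1/363099) = -2035099/9*(-1/363099) = 185009/297081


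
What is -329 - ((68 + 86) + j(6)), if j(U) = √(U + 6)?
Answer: -483 - 2*√3 ≈ -486.46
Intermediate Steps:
j(U) = √(6 + U)
-329 - ((68 + 86) + j(6)) = -329 - ((68 + 86) + √(6 + 6)) = -329 - (154 + √12) = -329 - (154 + 2*√3) = -329 + (-154 - 2*√3) = -483 - 2*√3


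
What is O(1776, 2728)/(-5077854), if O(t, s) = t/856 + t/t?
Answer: -329/543330378 ≈ -6.0553e-7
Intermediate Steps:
O(t, s) = 1 + t/856 (O(t, s) = t*(1/856) + 1 = t/856 + 1 = 1 + t/856)
O(1776, 2728)/(-5077854) = (1 + (1/856)*1776)/(-5077854) = (1 + 222/107)*(-1/5077854) = (329/107)*(-1/5077854) = -329/543330378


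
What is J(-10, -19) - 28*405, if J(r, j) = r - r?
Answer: -11340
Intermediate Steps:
J(r, j) = 0
J(-10, -19) - 28*405 = 0 - 28*405 = 0 - 11340 = -11340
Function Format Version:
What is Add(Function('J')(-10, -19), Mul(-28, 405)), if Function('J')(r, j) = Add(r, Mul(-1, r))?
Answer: -11340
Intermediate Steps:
Function('J')(r, j) = 0
Add(Function('J')(-10, -19), Mul(-28, 405)) = Add(0, Mul(-28, 405)) = Add(0, -11340) = -11340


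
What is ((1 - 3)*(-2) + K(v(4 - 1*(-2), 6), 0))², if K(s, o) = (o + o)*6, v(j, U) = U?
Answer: 16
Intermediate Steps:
K(s, o) = 12*o (K(s, o) = (2*o)*6 = 12*o)
((1 - 3)*(-2) + K(v(4 - 1*(-2), 6), 0))² = ((1 - 3)*(-2) + 12*0)² = (-2*(-2) + 0)² = (4 + 0)² = 4² = 16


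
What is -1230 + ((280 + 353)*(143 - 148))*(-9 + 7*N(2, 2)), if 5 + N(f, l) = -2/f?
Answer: 160185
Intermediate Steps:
N(f, l) = -5 - 2/f
-1230 + ((280 + 353)*(143 - 148))*(-9 + 7*N(2, 2)) = -1230 + ((280 + 353)*(143 - 148))*(-9 + 7*(-5 - 2/2)) = -1230 + (633*(-5))*(-9 + 7*(-5 - 2*1/2)) = -1230 - 3165*(-9 + 7*(-5 - 1)) = -1230 - 3165*(-9 + 7*(-6)) = -1230 - 3165*(-9 - 42) = -1230 - 3165*(-51) = -1230 + 161415 = 160185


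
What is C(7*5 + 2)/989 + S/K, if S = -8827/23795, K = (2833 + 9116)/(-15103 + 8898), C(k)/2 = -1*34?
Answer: 995281405/8034253257 ≈ 0.12388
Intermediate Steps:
C(k) = -68 (C(k) = 2*(-1*34) = 2*(-34) = -68)
K = -11949/6205 (K = 11949/(-6205) = 11949*(-1/6205) = -11949/6205 ≈ -1.9257)
S = -8827/23795 (S = -8827*1/23795 = -8827/23795 ≈ -0.37096)
C(7*5 + 2)/989 + S/K = -68/989 - 8827/(23795*(-11949/6205)) = -68*1/989 - 8827/23795*(-6205/11949) = -68/989 + 1564901/8123613 = 995281405/8034253257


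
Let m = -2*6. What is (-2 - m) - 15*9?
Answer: -125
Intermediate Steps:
m = -12
(-2 - m) - 15*9 = (-2 - 1*(-12)) - 15*9 = (-2 + 12) - 135 = 10 - 135 = -125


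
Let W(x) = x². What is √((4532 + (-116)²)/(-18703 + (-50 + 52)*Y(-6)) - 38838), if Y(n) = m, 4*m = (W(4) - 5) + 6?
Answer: I*√49857148558/1133 ≈ 197.08*I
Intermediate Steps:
m = 17/4 (m = ((4² - 5) + 6)/4 = ((16 - 5) + 6)/4 = (11 + 6)/4 = (¼)*17 = 17/4 ≈ 4.2500)
Y(n) = 17/4
√((4532 + (-116)²)/(-18703 + (-50 + 52)*Y(-6)) - 38838) = √((4532 + (-116)²)/(-18703 + (-50 + 52)*(17/4)) - 38838) = √((4532 + 13456)/(-18703 + 2*(17/4)) - 38838) = √(17988/(-18703 + 17/2) - 38838) = √(17988/(-37389/2) - 38838) = √(17988*(-2/37389) - 38838) = √(-11992/12463 - 38838) = √(-484049986/12463) = I*√49857148558/1133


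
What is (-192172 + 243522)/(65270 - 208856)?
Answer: -25675/71793 ≈ -0.35763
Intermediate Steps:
(-192172 + 243522)/(65270 - 208856) = 51350/(-143586) = 51350*(-1/143586) = -25675/71793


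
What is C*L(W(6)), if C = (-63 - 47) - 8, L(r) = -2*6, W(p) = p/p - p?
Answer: 1416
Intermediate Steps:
W(p) = 1 - p
L(r) = -12
C = -118 (C = -110 - 8 = -118)
C*L(W(6)) = -118*(-12) = 1416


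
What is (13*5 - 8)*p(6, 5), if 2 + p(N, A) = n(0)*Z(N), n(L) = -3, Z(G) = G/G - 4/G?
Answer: -171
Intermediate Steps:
Z(G) = 1 - 4/G
p(N, A) = -2 - 3*(-4 + N)/N
(13*5 - 8)*p(6, 5) = (13*5 - 8)*(-5 + 12/6) = (65 - 8)*(-5 + 12*(1/6)) = 57*(-5 + 2) = 57*(-3) = -171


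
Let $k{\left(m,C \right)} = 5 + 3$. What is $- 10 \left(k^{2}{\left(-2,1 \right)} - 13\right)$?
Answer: $-510$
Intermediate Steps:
$k{\left(m,C \right)} = 8$
$- 10 \left(k^{2}{\left(-2,1 \right)} - 13\right) = - 10 \left(8^{2} - 13\right) = - 10 \left(64 - 13\right) = \left(-10\right) 51 = -510$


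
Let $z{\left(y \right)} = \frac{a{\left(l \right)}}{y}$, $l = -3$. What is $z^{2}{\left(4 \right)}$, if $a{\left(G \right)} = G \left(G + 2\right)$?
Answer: $\frac{9}{16} \approx 0.5625$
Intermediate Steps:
$a{\left(G \right)} = G \left(2 + G\right)$
$z{\left(y \right)} = \frac{3}{y}$ ($z{\left(y \right)} = \frac{\left(-3\right) \left(2 - 3\right)}{y} = \frac{\left(-3\right) \left(-1\right)}{y} = \frac{3}{y}$)
$z^{2}{\left(4 \right)} = \left(\frac{3}{4}\right)^{2} = \frac{9}{16}$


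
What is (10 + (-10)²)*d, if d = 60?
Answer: 6600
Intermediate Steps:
(10 + (-10)²)*d = (10 + (-10)²)*60 = (10 + 100)*60 = 110*60 = 6600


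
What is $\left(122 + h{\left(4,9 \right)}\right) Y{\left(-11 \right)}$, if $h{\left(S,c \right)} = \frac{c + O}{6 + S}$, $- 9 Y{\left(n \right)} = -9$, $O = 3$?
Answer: $\frac{616}{5} \approx 123.2$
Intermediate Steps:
$Y{\left(n \right)} = 1$ ($Y{\left(n \right)} = \left(- \frac{1}{9}\right) \left(-9\right) = 1$)
$h{\left(S,c \right)} = \frac{3 + c}{6 + S}$ ($h{\left(S,c \right)} = \frac{c + 3}{6 + S} = \frac{3 + c}{6 + S}$)
$\left(122 + h{\left(4,9 \right)}\right) Y{\left(-11 \right)} = \left(122 + \frac{3 + 9}{6 + 4}\right) 1 = \left(122 + \frac{1}{10} \cdot 12\right) 1 = \left(122 + \frac{6}{5}\right) 1 = \frac{616}{5} \cdot 1 = \frac{616}{5}$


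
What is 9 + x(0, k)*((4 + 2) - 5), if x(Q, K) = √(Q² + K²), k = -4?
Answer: 13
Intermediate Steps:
x(Q, K) = √(K² + Q²)
9 + x(0, k)*((4 + 2) - 5) = 9 + √((-4)² + 0²)*((4 + 2) - 5) = 9 + √(16 + 0)*(6 - 5) = 9 + √16*1 = 9 + 4*1 = 9 + 4 = 13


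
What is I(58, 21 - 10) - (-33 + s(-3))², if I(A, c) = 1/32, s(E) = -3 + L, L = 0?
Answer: -41471/32 ≈ -1296.0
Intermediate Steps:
s(E) = -3 (s(E) = -3 + 0 = -3)
I(A, c) = 1/32
I(58, 21 - 10) - (-33 + s(-3))² = 1/32 - (-33 - 3)² = 1/32 - 1*(-36)² = 1/32 - 1*1296 = 1/32 - 1296 = -41471/32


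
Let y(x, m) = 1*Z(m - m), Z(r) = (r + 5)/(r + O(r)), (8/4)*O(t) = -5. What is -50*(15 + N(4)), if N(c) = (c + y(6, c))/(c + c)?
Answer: -1525/2 ≈ -762.50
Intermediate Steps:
O(t) = -5/2 (O(t) = (1/2)*(-5) = -5/2)
Z(r) = (5 + r)/(-5/2 + r) (Z(r) = (r + 5)/(r - 5/2) = (5 + r)/(-5/2 + r))
y(x, m) = -2 (y(x, m) = 1*(2*(5 + (m - m))/(-5 + 2*(m - m))) = 1*(2*(5 + 0)/(-5 + 2*0)) = 1*(2*5/(-5 + 0)) = 1*(2*5/(-5)) = 1*(2*(-1/5)*5) = 1*(-2) = -2)
N(c) = (-2 + c)/(2*c) (N(c) = (c - 2)/(c + c) = (-2 + c)/((2*c)) = (-2 + c)*(1/(2*c)) = (-2 + c)/(2*c))
-50*(15 + N(4)) = -50*(15 + (1/2)*(-2 + 4)/4) = -50*(15 + (1/2)*(1/4)*2) = -50*(15 + 1/4) = -50*61/4 = -1525/2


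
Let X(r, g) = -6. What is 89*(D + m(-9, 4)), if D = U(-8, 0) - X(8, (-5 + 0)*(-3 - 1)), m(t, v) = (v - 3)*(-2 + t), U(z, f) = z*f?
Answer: -445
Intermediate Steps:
U(z, f) = f*z
m(t, v) = (-3 + v)*(-2 + t)
D = 6 (D = 0*(-8) - 1*(-6) = 0 + 6 = 6)
89*(D + m(-9, 4)) = 89*(6 + (6 - 3*(-9) - 2*4 - 9*4)) = 89*(6 + (6 + 27 - 8 - 36)) = 89*(6 - 11) = 89*(-5) = -445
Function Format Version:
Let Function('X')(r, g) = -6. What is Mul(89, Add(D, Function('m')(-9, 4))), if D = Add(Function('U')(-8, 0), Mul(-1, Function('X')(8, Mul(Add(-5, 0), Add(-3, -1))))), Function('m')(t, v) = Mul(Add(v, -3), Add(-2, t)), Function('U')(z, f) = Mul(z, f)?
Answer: -445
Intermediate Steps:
Function('U')(z, f) = Mul(f, z)
Function('m')(t, v) = Mul(Add(-3, v), Add(-2, t))
D = 6 (D = Add(Mul(0, -8), Mul(-1, -6)) = Add(0, 6) = 6)
Mul(89, Add(D, Function('m')(-9, 4))) = Mul(89, Add(6, Add(6, Mul(-3, -9), Mul(-2, 4), Mul(-9, 4)))) = Mul(89, Add(6, Add(6, 27, -8, -36))) = Mul(89, Add(6, -11)) = Mul(89, -5) = -445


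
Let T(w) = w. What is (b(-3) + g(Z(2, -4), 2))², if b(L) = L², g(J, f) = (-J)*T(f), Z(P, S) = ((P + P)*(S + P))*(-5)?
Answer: 5041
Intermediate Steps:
Z(P, S) = -10*P*(P + S) (Z(P, S) = ((2*P)*(P + S))*(-5) = (2*P*(P + S))*(-5) = -10*P*(P + S))
g(J, f) = -J*f (g(J, f) = (-J)*f = -J*f)
(b(-3) + g(Z(2, -4), 2))² = ((-3)² - 1*(-10*2*(2 - 4))*2)² = (9 - 1*(-10*2*(-2))*2)² = (9 - 1*40*2)² = (9 - 80)² = (-71)² = 5041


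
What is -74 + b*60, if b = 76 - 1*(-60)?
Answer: 8086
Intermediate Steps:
b = 136 (b = 76 + 60 = 136)
-74 + b*60 = -74 + 136*60 = -74 + 8160 = 8086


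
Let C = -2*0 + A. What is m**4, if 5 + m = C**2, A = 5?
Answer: 160000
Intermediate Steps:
C = 5 (C = -2*0 + 5 = 0 + 5 = 5)
m = 20 (m = -5 + 5**2 = -5 + 25 = 20)
m**4 = 20**4 = 160000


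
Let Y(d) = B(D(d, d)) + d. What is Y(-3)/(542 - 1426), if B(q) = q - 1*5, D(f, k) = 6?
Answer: 1/442 ≈ 0.0022624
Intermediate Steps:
B(q) = -5 + q (B(q) = q - 5 = -5 + q)
Y(d) = 1 + d (Y(d) = (-5 + 6) + d = 1 + d)
Y(-3)/(542 - 1426) = (1 - 3)/(542 - 1426) = -2/(-884) = -2*(-1/884) = 1/442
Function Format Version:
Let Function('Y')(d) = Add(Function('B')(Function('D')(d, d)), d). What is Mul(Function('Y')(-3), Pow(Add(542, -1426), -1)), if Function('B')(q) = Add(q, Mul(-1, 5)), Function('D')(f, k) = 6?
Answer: Rational(1, 442) ≈ 0.0022624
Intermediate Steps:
Function('B')(q) = Add(-5, q) (Function('B')(q) = Add(q, -5) = Add(-5, q))
Function('Y')(d) = Add(1, d) (Function('Y')(d) = Add(Add(-5, 6), d) = Add(1, d))
Mul(Function('Y')(-3), Pow(Add(542, -1426), -1)) = Mul(Add(1, -3), Pow(Add(542, -1426), -1)) = Mul(-2, Pow(-884, -1)) = Mul(-2, Rational(-1, 884)) = Rational(1, 442)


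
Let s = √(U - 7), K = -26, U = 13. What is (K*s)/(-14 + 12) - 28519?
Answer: -28519 + 13*√6 ≈ -28487.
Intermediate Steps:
s = √6 (s = √(13 - 7) = √6 ≈ 2.4495)
(K*s)/(-14 + 12) - 28519 = (-26*√6)/(-14 + 12) - 28519 = -26*√6/(-2) - 28519 = -26*√6*(-½) - 28519 = 13*√6 - 28519 = -28519 + 13*√6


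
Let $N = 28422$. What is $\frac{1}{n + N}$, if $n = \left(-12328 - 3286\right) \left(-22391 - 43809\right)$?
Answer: $\frac{1}{1033675222} \approx 9.6742 \cdot 10^{-10}$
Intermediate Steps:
$n = 1033646800$ ($n = \left(-15614\right) \left(-66200\right) = 1033646800$)
$\frac{1}{n + N} = \frac{1}{1033646800 + 28422} = \frac{1}{1033675222}$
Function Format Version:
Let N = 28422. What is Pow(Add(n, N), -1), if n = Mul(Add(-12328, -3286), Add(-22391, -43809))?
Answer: Rational(1, 1033675222) ≈ 9.6742e-10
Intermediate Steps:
n = 1033646800 (n = Mul(-15614, -66200) = 1033646800)
Pow(Add(n, N), -1) = Pow(Add(1033646800, 28422), -1) = Pow(1033675222, -1) = Rational(1, 1033675222)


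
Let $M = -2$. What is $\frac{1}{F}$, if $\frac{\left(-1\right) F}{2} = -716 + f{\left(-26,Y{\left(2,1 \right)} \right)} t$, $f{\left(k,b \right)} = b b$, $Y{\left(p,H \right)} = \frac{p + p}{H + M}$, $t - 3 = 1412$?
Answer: $- \frac{1}{43848} \approx -2.2806 \cdot 10^{-5}$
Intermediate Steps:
$t = 1415$ ($t = 3 + 1412 = 1415$)
$Y{\left(p,H \right)} = \frac{2 p}{-2 + H}$ ($Y{\left(p,H \right)} = \frac{p + p}{H - 2} = \frac{2 p}{-2 + H}$)
$f{\left(k,b \right)} = b^{2}$
$F = -43848$ ($F = - 2 \left(-716 + \left(2 \cdot 2 \frac{1}{-2 + 1}\right)^{2} \cdot 1415\right) = - 2 \left(-716 + \left(2 \cdot 2 \frac{1}{-1}\right)^{2} \cdot 1415\right) = - 2 \left(-716 + \left(2 \cdot 2 \left(-1\right)\right)^{2} \cdot 1415\right) = - 2 \left(-716 + \left(-4\right)^{2} \cdot 1415\right) = - 2 \left(-716 + 16 \cdot 1415\right) = - 2 \left(-716 + 22640\right) = \left(-2\right) 21924 = -43848$)
$\frac{1}{F} = \frac{1}{-43848} = - \frac{1}{43848}$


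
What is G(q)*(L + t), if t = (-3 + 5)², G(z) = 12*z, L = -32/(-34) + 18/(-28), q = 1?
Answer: 6138/119 ≈ 51.580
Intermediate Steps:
L = 71/238 (L = -32*(-1/34) + 18*(-1/28) = 16/17 - 9/14 = 71/238 ≈ 0.29832)
t = 4 (t = 2² = 4)
G(q)*(L + t) = (12*1)*(71/238 + 4) = 12*(1023/238) = 6138/119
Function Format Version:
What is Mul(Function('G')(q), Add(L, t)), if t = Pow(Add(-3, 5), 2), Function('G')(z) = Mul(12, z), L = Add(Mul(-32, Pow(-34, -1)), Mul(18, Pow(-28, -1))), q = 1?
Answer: Rational(6138, 119) ≈ 51.580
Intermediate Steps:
L = Rational(71, 238) (L = Add(Mul(-32, Rational(-1, 34)), Mul(18, Rational(-1, 28))) = Add(Rational(16, 17), Rational(-9, 14)) = Rational(71, 238) ≈ 0.29832)
t = 4 (t = Pow(2, 2) = 4)
Mul(Function('G')(q), Add(L, t)) = Mul(Mul(12, 1), Add(Rational(71, 238), 4)) = Mul(12, Rational(1023, 238)) = Rational(6138, 119)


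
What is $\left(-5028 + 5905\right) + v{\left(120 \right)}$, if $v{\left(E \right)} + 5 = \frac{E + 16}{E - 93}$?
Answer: $\frac{23680}{27} \approx 877.04$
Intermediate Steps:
$v{\left(E \right)} = -5 + \frac{16 + E}{-93 + E}$ ($v{\left(E \right)} = -5 + \frac{E + 16}{E - 93} = -5 + \frac{16 + E}{-93 + E}$)
$\left(-5028 + 5905\right) + v{\left(120 \right)} = \left(-5028 + 5905\right) + \frac{481 - 480}{-93 + 120} = 877 + \frac{481 - 480}{27} = 877 + \frac{1}{27} \cdot 1 = 877 + \frac{1}{27} = \frac{23680}{27}$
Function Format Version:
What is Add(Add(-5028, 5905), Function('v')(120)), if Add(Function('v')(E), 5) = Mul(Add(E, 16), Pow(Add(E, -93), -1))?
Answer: Rational(23680, 27) ≈ 877.04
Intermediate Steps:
Function('v')(E) = Add(-5, Mul(Pow(Add(-93, E), -1), Add(16, E))) (Function('v')(E) = Add(-5, Mul(Add(E, 16), Pow(Add(E, -93), -1))) = Add(-5, Mul(Add(16, E), Pow(Add(-93, E), -1))) = Add(-5, Mul(Pow(Add(-93, E), -1), Add(16, E))))
Add(Add(-5028, 5905), Function('v')(120)) = Add(Add(-5028, 5905), Mul(Pow(Add(-93, 120), -1), Add(481, Mul(-4, 120)))) = Add(877, Mul(Pow(27, -1), Add(481, -480))) = Add(877, Mul(Rational(1, 27), 1)) = Add(877, Rational(1, 27)) = Rational(23680, 27)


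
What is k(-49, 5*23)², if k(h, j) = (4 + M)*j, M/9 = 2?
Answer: 6400900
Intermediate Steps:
M = 18 (M = 9*2 = 18)
k(h, j) = 22*j (k(h, j) = (4 + 18)*j = 22*j)
k(-49, 5*23)² = (22*(5*23))² = (22*115)² = 2530² = 6400900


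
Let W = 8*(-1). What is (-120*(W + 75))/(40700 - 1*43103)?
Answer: 2680/801 ≈ 3.3458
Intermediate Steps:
W = -8
(-120*(W + 75))/(40700 - 1*43103) = (-120*(-8 + 75))/(40700 - 1*43103) = (-120*67)/(40700 - 43103) = -8040/(-2403) = -8040*(-1/2403) = 2680/801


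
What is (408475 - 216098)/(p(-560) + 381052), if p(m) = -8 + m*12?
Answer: 192377/374324 ≈ 0.51393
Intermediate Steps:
p(m) = -8 + 12*m
(408475 - 216098)/(p(-560) + 381052) = (408475 - 216098)/((-8 + 12*(-560)) + 381052) = 192377/((-8 - 6720) + 381052) = 192377/(-6728 + 381052) = 192377/374324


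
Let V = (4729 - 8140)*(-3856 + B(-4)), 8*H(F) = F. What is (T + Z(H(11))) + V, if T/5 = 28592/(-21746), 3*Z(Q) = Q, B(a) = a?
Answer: 3435812474003/260952 ≈ 1.3166e+7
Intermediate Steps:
H(F) = F/8
Z(Q) = Q/3
V = 13166460 (V = (4729 - 8140)*(-3856 - 4) = -3411*(-3860) = 13166460)
T = -71480/10873 (T = 5*(28592/(-21746)) = 5*(28592*(-1/21746)) = 5*(-14296/10873) = -71480/10873 ≈ -6.5741)
(T + Z(H(11))) + V = (-71480/10873 + ((⅛)*11)/3) + 13166460 = (-71480/10873 + (⅓)*(11/8)) + 13166460 = (-71480/10873 + 11/24) + 13166460 = -1595917/260952 + 13166460 = 3435812474003/260952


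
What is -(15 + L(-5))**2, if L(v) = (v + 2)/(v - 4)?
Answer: -2116/9 ≈ -235.11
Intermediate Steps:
L(v) = (2 + v)/(-4 + v)
-(15 + L(-5))**2 = -(15 + (2 - 5)/(-4 - 5))**2 = -(15 - 3/(-9))**2 = -(15 - 1/9*(-3))**2 = -(15 + 1/3)**2 = -(46/3)**2 = -1*2116/9 = -2116/9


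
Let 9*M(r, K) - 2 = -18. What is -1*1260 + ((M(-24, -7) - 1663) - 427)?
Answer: -30166/9 ≈ -3351.8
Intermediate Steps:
M(r, K) = -16/9 (M(r, K) = 2/9 + (⅑)*(-18) = 2/9 - 2 = -16/9)
-1*1260 + ((M(-24, -7) - 1663) - 427) = -1*1260 + ((-16/9 - 1663) - 427) = -1260 + (-14983/9 - 427) = -1260 - 18826/9 = -30166/9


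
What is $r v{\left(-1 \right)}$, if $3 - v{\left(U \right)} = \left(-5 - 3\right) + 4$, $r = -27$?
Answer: $-189$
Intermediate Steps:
$v{\left(U \right)} = 7$ ($v{\left(U \right)} = 3 - \left(\left(-5 - 3\right) + 4\right) = 3 - \left(-8 + 4\right) = 3 - -4 = 3 + 4 = 7$)
$r v{\left(-1 \right)} = \left(-27\right) 7 = -189$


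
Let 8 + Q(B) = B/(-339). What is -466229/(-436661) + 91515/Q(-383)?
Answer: -13545703802344/1016983469 ≈ -13320.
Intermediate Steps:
Q(B) = -8 - B/339 (Q(B) = -8 + B/(-339) = -8 + B*(-1/339) = -8 - B/339)
-466229/(-436661) + 91515/Q(-383) = -466229/(-436661) + 91515/(-8 - 1/339*(-383)) = -466229*(-1/436661) + 91515/(-8 + 383/339) = 466229/436661 + 91515/(-2329/339) = 466229/436661 + 91515*(-339/2329) = 466229/436661 - 31023585/2329 = -13545703802344/1016983469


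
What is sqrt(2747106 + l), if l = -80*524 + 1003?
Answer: sqrt(2706189) ≈ 1645.1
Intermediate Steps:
l = -40917 (l = -41920 + 1003 = -40917)
sqrt(2747106 + l) = sqrt(2747106 - 40917) = sqrt(2706189)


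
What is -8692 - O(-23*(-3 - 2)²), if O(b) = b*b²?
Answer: 190100683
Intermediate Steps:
O(b) = b³
-8692 - O(-23*(-3 - 2)²) = -8692 - (-23*(-3 - 2)²)³ = -8692 - (-23*(-5)²)³ = -8692 - (-23*25)³ = -8692 - 1*(-575)³ = -8692 - 1*(-190109375) = -8692 + 190109375 = 190100683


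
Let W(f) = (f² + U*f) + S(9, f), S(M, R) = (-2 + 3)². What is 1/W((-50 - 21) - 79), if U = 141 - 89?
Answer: 1/14701 ≈ 6.8023e-5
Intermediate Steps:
S(M, R) = 1 (S(M, R) = 1² = 1)
U = 52
W(f) = 1 + f² + 52*f (W(f) = (f² + 52*f) + 1 = 1 + f² + 52*f)
1/W((-50 - 21) - 79) = 1/(1 + ((-50 - 21) - 79)² + 52*((-50 - 21) - 79)) = 1/(1 + (-71 - 79)² + 52*(-71 - 79)) = 1/(1 + (-150)² + 52*(-150)) = 1/(1 + 22500 - 7800) = 1/14701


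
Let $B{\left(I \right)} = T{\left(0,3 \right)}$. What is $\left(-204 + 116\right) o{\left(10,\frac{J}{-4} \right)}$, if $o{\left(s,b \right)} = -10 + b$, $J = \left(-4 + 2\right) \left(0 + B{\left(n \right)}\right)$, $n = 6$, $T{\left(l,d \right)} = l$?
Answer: $880$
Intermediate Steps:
$B{\left(I \right)} = 0$
$J = 0$ ($J = \left(-4 + 2\right) \left(0 + 0\right) = \left(-2\right) 0 = 0$)
$\left(-204 + 116\right) o{\left(10,\frac{J}{-4} \right)} = \left(-204 + 116\right) \left(-10 + \frac{0}{-4}\right) = - 88 \left(-10 + 0 \left(- \frac{1}{4}\right)\right) = - 88 \left(-10 + 0\right) = \left(-88\right) \left(-10\right) = 880$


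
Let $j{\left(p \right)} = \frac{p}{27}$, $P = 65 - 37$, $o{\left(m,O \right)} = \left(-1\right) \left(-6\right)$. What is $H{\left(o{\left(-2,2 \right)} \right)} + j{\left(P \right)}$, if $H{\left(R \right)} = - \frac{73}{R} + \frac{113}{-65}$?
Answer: $- \frac{45167}{3510} \approx -12.868$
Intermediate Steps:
$o{\left(m,O \right)} = 6$
$P = 28$ ($P = 65 - 37 = 28$)
$H{\left(R \right)} = - \frac{113}{65} - \frac{73}{R}$ ($H{\left(R \right)} = - \frac{73}{R} + 113 \left(- \frac{1}{65}\right) = - \frac{73}{R} - \frac{113}{65} = - \frac{113}{65} - \frac{73}{R}$)
$j{\left(p \right)} = \frac{p}{27}$ ($j{\left(p \right)} = p \frac{1}{27} = \frac{p}{27}$)
$H{\left(o{\left(-2,2 \right)} \right)} + j{\left(P \right)} = \left(- \frac{113}{65} - \frac{73}{6}\right) + \frac{1}{27} \cdot 28 = \left(- \frac{113}{65} - \frac{73}{6}\right) + \frac{28}{27} = - \frac{5423}{390} + \frac{28}{27} = - \frac{45167}{3510}$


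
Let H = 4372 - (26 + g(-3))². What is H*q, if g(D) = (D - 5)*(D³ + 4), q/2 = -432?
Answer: 34324992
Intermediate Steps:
q = -864 (q = 2*(-432) = -864)
g(D) = (-5 + D)*(4 + D³)
H = -39728 (H = 4372 - (26 + (-20 + (-3)⁴ - 5*(-3)³ + 4*(-3)))² = 4372 - (26 + (-20 + 81 - 5*(-27) - 12))² = 4372 - (26 + (-20 + 81 + 135 - 12))² = 4372 - (26 + 184)² = 4372 - 1*210² = 4372 - 1*44100 = 4372 - 44100 = -39728)
H*q = -39728*(-864) = 34324992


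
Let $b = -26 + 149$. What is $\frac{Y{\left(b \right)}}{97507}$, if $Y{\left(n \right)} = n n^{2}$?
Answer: $\frac{1860867}{97507} \approx 19.084$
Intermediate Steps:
$b = 123$
$Y{\left(n \right)} = n^{3}$
$\frac{Y{\left(b \right)}}{97507} = \frac{123^{3}}{97507} = 1860867 \cdot \frac{1}{97507} = \frac{1860867}{97507}$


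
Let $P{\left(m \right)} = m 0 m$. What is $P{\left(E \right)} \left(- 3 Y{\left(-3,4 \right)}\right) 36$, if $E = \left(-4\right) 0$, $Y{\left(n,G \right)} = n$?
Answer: $0$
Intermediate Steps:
$E = 0$
$P{\left(m \right)} = 0$ ($P{\left(m \right)} = 0 m = 0$)
$P{\left(E \right)} \left(- 3 Y{\left(-3,4 \right)}\right) 36 = 0 \left(\left(-3\right) \left(-3\right)\right) 36 = 0 \cdot 9 \cdot 36 = 0 \cdot 36 = 0$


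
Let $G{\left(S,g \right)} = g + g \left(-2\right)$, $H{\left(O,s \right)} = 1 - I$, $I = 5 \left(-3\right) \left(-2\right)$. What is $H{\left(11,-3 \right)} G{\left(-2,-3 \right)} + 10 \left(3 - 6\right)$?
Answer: $-117$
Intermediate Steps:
$I = 30$ ($I = \left(-15\right) \left(-2\right) = 30$)
$H{\left(O,s \right)} = -29$ ($H{\left(O,s \right)} = 1 - 30 = -29$)
$G{\left(S,g \right)} = - g$ ($G{\left(S,g \right)} = g - 2 g = - g$)
$H{\left(11,-3 \right)} G{\left(-2,-3 \right)} + 10 \left(3 - 6\right) = - 29 \left(\left(-1\right) \left(-3\right)\right) + 10 \left(3 - 6\right) = \left(-29\right) 3 + 10 \left(3 - 6\right) = -87 + 10 \left(-3\right) = -87 - 30 = -117$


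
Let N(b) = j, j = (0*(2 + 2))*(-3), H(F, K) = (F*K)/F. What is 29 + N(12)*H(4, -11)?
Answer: 29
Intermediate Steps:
H(F, K) = K
j = 0 (j = (0*4)*(-3) = 0*(-3) = 0)
N(b) = 0
29 + N(12)*H(4, -11) = 29 + 0*(-11) = 29 + 0 = 29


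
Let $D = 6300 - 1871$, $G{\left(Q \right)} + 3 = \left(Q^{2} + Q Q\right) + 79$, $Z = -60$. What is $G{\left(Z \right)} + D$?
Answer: $11705$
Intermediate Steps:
$G{\left(Q \right)} = 76 + 2 Q^{2}$ ($G{\left(Q \right)} = -3 + \left(\left(Q^{2} + Q Q\right) + 79\right) = -3 + \left(\left(Q^{2} + Q^{2}\right) + 79\right) = -3 + \left(2 Q^{2} + 79\right) = -3 + \left(79 + 2 Q^{2}\right) = 76 + 2 Q^{2}$)
$D = 4429$
$G{\left(Z \right)} + D = \left(76 + 2 \left(-60\right)^{2}\right) + 4429 = \left(76 + 2 \cdot 3600\right) + 4429 = \left(76 + 7200\right) + 4429 = 7276 + 4429 = 11705$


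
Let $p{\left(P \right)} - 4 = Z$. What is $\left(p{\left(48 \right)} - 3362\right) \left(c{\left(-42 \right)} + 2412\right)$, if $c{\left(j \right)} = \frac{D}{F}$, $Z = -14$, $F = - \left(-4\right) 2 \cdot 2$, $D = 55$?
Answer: $- \frac{32579421}{4} \approx -8.1449 \cdot 10^{6}$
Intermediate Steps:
$F = 16$ ($F = - \left(-8\right) 2 = \left(-1\right) \left(-16\right) = 16$)
$p{\left(P \right)} = -10$ ($p{\left(P \right)} = 4 - 14 = -10$)
$c{\left(j \right)} = \frac{55}{16}$
$\left(p{\left(48 \right)} - 3362\right) \left(c{\left(-42 \right)} + 2412\right) = \left(-10 - 3362\right) \left(\frac{55}{16} + 2412\right) = \left(-3372\right) \frac{38647}{16} = - \frac{32579421}{4}$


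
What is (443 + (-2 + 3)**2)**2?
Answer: 197136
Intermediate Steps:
(443 + (-2 + 3)**2)**2 = (443 + 1**2)**2 = (443 + 1)**2 = 444**2 = 197136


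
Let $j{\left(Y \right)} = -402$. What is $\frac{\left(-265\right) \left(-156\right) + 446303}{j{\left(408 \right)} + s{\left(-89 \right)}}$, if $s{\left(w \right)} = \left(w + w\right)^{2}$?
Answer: $\frac{487643}{31282} \approx 15.589$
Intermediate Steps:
$s{\left(w \right)} = 4 w^{2}$ ($s{\left(w \right)} = \left(2 w\right)^{2} = 4 w^{2}$)
$\frac{\left(-265\right) \left(-156\right) + 446303}{j{\left(408 \right)} + s{\left(-89 \right)}} = \frac{\left(-265\right) \left(-156\right) + 446303}{-402 + 4 \left(-89\right)^{2}} = \frac{41340 + 446303}{-402 + 4 \cdot 7921} = \frac{487643}{-402 + 31684} = \frac{487643}{31282}$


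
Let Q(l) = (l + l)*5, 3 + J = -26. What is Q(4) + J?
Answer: 11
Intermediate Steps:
J = -29 (J = -3 - 26 = -29)
Q(l) = 10*l (Q(l) = (2*l)*5 = 10*l)
Q(4) + J = 10*4 - 29 = 40 - 29 = 11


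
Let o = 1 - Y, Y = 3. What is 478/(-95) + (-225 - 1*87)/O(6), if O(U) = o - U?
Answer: 3227/95 ≈ 33.968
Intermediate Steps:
o = -2 (o = 1 - 1*3 = 1 - 3 = -2)
O(U) = -2 - U
478/(-95) + (-225 - 1*87)/O(6) = 478/(-95) + (-225 - 1*87)/(-2 - 1*6) = 478*(-1/95) + (-225 - 87)/(-2 - 6) = -478/95 - 312/(-8) = -478/95 - 312*(-⅛) = -478/95 + 39 = 3227/95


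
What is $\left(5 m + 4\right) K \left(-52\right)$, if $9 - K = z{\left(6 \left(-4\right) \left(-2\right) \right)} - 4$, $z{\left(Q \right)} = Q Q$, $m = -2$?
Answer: $-714792$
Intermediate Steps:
$z{\left(Q \right)} = Q^{2}$
$K = -2291$ ($K = 9 - \left(\left(6 \left(-4\right) \left(-2\right)\right)^{2} - 4\right) = 9 - \left(\left(\left(-24\right) \left(-2\right)\right)^{2} - 4\right) = 9 - \left(48^{2} - 4\right) = 9 - \left(2304 - 4\right) = 9 - 2300 = -2291$)
$\left(5 m + 4\right) K \left(-52\right) = \left(5 \left(-2\right) + 4\right) \left(-2291\right) \left(-52\right) = \left(-10 + 4\right) \left(-2291\right) \left(-52\right) = \left(-6\right) \left(-2291\right) \left(-52\right) = 13746 \left(-52\right) = -714792$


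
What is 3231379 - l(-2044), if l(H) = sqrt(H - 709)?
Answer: 3231379 - I*sqrt(2753) ≈ 3.2314e+6 - 52.469*I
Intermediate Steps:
l(H) = sqrt(-709 + H)
3231379 - l(-2044) = 3231379 - sqrt(-709 - 2044) = 3231379 - sqrt(-2753) = 3231379 - I*sqrt(2753)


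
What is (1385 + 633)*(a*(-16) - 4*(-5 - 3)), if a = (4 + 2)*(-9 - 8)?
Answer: 3357952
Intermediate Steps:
a = -102 (a = 6*(-17) = -102)
(1385 + 633)*(a*(-16) - 4*(-5 - 3)) = (1385 + 633)*(-102*(-16) - 4*(-5 - 3)) = 2018*(1632 - 4*(-8)) = 2018*(1632 + 32) = 2018*1664 = 3357952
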